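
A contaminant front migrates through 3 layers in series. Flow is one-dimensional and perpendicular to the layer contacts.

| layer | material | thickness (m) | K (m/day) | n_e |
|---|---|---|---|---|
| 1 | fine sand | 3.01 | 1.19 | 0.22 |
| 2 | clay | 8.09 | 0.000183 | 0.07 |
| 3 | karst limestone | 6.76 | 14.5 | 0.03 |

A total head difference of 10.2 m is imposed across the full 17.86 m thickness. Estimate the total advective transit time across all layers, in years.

With flow normal to the layers, continuity requires the same specific discharge q through every layer.
Σ(b_i/K_i) = 3.01/1.19 + 8.09/0.000183 + 6.76/14.5 = 44211 d.
q = Δh / Σ(b_i/K_i) = 10.2 / 44211 = 0.0002307 m/day.
In each layer the seepage velocity is v_i = q/n_i, so the layer transit time is t_i = b_i·n_i / q:
  layer 1 (fine sand): t_1 = 3.01 × 0.22 / 0.0002307 = 2870 d
  layer 2 (clay): t_2 = 8.09 × 0.07 / 0.0002307 = 2455 d
  layer 3 (karst limestone): t_3 = 6.76 × 0.03 / 0.0002307 = 879.0 d
Total t = Σ t_i = 6204 days = 16.99 years.

17.0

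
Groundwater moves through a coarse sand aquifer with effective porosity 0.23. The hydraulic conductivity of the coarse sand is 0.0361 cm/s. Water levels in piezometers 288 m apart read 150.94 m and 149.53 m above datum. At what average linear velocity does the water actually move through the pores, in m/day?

0.664

Convert K: 0.0361 cm/s × 864 = 31.19 m/day.
Hydraulic gradient i = (150.94 − 149.53) / 288 = 1.41 / 288 = 0.004896.
Darcy flux q = K · i = 31.19 × 0.004896 = 0.1527 m/day.
Seepage velocity v = q / n_e = 0.1527 / 0.23 = 0.6639 m/day.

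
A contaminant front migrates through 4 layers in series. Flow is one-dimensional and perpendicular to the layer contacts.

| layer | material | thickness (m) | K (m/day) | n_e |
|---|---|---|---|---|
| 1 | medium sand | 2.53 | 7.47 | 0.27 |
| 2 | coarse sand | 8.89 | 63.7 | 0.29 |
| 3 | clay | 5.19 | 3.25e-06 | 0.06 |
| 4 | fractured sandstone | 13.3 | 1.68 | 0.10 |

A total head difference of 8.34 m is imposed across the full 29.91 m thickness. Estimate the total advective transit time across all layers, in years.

2570

With flow normal to the layers, continuity requires the same specific discharge q through every layer.
Σ(b_i/K_i) = 2.53/7.47 + 8.89/63.7 + 5.19/3.25e-06 + 13.3/1.68 = 1.597e+06 d.
q = Δh / Σ(b_i/K_i) = 8.34 / 1.597e+06 = 5.223e-06 m/day.
In each layer the seepage velocity is v_i = q/n_i, so the layer transit time is t_i = b_i·n_i / q:
  layer 1 (medium sand): t_1 = 2.53 × 0.27 / 5.223e-06 = 1.308e+05 d
  layer 2 (coarse sand): t_2 = 8.89 × 0.29 / 5.223e-06 = 4.937e+05 d
  layer 3 (clay): t_3 = 5.19 × 0.06 / 5.223e-06 = 59626 d
  layer 4 (fractured sandstone): t_4 = 13.3 × 0.10 / 5.223e-06 = 2.547e+05 d
Total t = Σ t_i = 9.387e+05 days = 2570 years.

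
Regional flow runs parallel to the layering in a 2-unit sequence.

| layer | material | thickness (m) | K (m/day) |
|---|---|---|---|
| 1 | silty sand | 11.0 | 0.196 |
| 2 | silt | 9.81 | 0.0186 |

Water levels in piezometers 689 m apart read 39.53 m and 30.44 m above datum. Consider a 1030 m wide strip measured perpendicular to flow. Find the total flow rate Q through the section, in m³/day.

Flow is parallel to layering, so each bed carries its own Darcy discharge and the transmissivities add.
Σ(K_i·b_i) = 0.196×11.0 + 0.0186×9.81 = 2.338 m²/day.
Hydraulic gradient i = (39.53 − 30.44) / 689 = 9.09 / 689 = 0.01319.
Q = Σ(K_i·b_i) · W · i = 2.338 × 1030 × 0.01319 = 31.78 m³/day.

31.8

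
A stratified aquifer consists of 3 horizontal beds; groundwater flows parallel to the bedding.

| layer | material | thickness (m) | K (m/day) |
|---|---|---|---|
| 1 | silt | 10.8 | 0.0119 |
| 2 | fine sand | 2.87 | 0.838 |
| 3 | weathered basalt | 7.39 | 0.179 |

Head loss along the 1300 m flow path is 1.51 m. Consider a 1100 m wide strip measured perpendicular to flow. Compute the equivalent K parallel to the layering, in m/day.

0.183

Flow is parallel to layering, so each bed carries its own Darcy discharge and the transmissivities add.
Σ(K_i·b_i) = 0.0119×10.8 + 0.838×2.87 + 0.179×7.39 = 3.856 m²/day.
Total thickness b = 21.06 m, so K_eq = Σ(K_i·b_i)/b = 0.1831 m/day.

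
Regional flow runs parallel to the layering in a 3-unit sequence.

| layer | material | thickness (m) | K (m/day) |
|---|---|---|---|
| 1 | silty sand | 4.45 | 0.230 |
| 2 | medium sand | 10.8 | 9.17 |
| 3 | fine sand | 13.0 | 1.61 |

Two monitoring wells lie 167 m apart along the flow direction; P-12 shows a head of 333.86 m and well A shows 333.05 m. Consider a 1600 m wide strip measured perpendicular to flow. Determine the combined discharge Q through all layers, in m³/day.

Flow is parallel to layering, so each bed carries its own Darcy discharge and the transmissivities add.
Σ(K_i·b_i) = 0.230×4.45 + 9.17×10.8 + 1.61×13.0 = 121.0 m²/day.
Hydraulic gradient i = (333.86 − 333.05) / 167 = 0.81 / 167 = 0.004850.
Q = Σ(K_i·b_i) · W · i = 121.0 × 1600 × 0.004850 = 938.9 m³/day.

939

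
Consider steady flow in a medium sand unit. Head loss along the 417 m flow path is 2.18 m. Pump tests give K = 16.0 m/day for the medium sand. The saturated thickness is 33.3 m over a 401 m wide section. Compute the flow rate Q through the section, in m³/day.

Cross-sectional area A = 401 × 33.3 = 13353 m².
Hydraulic gradient i = Δh / L = 2.18 / 417 = 0.005228.
Darcy's law: Q = K · A · i = 16.00 × 13353 × 0.005228 = 1117 m³/day.

1120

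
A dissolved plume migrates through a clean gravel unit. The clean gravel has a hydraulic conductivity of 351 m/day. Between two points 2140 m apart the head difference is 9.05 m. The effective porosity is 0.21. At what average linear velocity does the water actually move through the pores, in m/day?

Hydraulic gradient i = Δh / L = 9.05 / 2140 = 0.004229.
Darcy flux q = K · i = 351.0 × 0.004229 = 1.484 m/day.
Seepage velocity v = q / n_e = 1.484 / 0.21 = 7.068 m/day.

7.07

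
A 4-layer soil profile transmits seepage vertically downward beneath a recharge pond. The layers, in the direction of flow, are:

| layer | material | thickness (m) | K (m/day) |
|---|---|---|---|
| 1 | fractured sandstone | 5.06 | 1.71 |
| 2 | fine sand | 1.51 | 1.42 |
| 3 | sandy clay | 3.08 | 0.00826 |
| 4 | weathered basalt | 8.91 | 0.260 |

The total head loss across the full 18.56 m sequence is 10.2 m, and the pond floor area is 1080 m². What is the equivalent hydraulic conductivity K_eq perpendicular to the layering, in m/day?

0.0451

Flow is perpendicular to layering, so the layers act in series and the equivalent K is the thickness-weighted harmonic mean.
Total thickness L = 5.06 + 1.51 + 3.08 + 8.91 = 18.56 m.
Σ(b_i/K_i) = 5.06/1.71 + 1.51/1.42 + 3.08/0.00826 + 8.91/0.260 = 411.2 d.
K_eq = L / Σ(b_i/K_i) = 18.56 / 411.2 = 0.04514 m/day.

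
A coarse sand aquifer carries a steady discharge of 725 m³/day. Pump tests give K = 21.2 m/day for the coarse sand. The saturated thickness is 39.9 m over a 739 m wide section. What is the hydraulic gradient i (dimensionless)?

Cross-sectional area A = 739 × 39.9 = 29486 m².
From Q = K·A·i, i = Q / (K·A) = 725 / (21.20 × 29486) = 0.001160.

0.00116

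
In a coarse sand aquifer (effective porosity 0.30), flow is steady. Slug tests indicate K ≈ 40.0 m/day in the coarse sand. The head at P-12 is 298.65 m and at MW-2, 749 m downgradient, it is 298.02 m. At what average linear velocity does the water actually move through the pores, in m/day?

Hydraulic gradient i = (298.65 − 298.02) / 749 = 0.63 / 749 = 0.0008411.
Darcy flux q = K · i = 40.00 × 0.0008411 = 0.03364 m/day.
Seepage velocity v = q / n_e = 0.03364 / 0.30 = 0.1121 m/day.

0.112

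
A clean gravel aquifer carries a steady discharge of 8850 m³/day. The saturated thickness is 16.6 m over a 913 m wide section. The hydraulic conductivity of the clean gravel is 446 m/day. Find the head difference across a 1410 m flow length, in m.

Cross-sectional area A = 913 × 16.6 = 15156 m².
From Q = K·A·i, i = Q / (K·A) = 8850 / (446.0 × 15156) = 0.001309.
Head loss Δh = i · L = 0.001309 × 1410 = 1.846 m.

1.85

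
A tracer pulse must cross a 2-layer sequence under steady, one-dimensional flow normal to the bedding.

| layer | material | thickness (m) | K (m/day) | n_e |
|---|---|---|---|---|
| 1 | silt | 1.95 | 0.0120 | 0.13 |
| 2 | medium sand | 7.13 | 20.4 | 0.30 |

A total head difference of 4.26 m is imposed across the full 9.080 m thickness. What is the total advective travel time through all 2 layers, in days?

With flow normal to the layers, continuity requires the same specific discharge q through every layer.
Σ(b_i/K_i) = 1.95/0.0120 + 7.13/20.4 = 162.8 d.
q = Δh / Σ(b_i/K_i) = 4.26 / 162.8 = 0.02616 m/day.
In each layer the seepage velocity is v_i = q/n_i, so the layer transit time is t_i = b_i·n_i / q:
  layer 1 (silt): t_1 = 1.95 × 0.13 / 0.02616 = 9.691 d
  layer 2 (medium sand): t_2 = 7.13 × 0.30 / 0.02616 = 81.77 d
Total t = Σ t_i = 91.46 days.

91.5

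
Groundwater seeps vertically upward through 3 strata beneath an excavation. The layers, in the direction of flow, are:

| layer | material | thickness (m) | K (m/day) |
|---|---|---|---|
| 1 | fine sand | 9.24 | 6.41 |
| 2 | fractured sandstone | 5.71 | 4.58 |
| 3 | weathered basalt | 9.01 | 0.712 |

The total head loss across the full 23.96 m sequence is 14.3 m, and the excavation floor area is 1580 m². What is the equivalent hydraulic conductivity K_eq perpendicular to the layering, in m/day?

Flow is perpendicular to layering, so the layers act in series and the equivalent K is the thickness-weighted harmonic mean.
Total thickness L = 9.24 + 5.71 + 9.01 = 23.96 m.
Σ(b_i/K_i) = 9.24/6.41 + 5.71/4.58 + 9.01/0.712 = 15.34 d.
K_eq = L / Σ(b_i/K_i) = 23.96 / 15.34 = 1.562 m/day.

1.56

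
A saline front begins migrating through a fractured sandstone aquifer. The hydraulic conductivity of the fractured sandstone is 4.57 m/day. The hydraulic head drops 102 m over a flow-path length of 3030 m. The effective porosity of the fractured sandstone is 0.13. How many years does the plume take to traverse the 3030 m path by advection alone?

Hydraulic gradient i = Δh / L = 102 / 3030 = 0.03366.
Darcy flux q = K · i = 4.570 × 0.03366 = 0.1538 m/day.
Seepage velocity v = q / n_e = 0.1538 / 0.13 = 1.183 m/day.
Travel time t = L / v = 3030 / 1.183 = 2560 days = 7.010 years.

7.01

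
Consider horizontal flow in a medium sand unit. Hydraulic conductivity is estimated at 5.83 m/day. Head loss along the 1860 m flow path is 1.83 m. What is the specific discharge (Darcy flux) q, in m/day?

Hydraulic gradient i = Δh / L = 1.83 / 1860 = 0.0009839.
Specific discharge q = K · i = 5.830 × 0.0009839 = 0.005736 m/day.

0.00574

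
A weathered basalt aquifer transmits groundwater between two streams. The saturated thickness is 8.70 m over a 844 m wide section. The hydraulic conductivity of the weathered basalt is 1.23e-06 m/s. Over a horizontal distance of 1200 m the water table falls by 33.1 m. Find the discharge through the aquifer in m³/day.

21.5

Convert K: 1.23e-06 m/s × 86400 = 0.1063 m/day.
Cross-sectional area A = 844 × 8.70 = 7343 m².
Hydraulic gradient i = Δh / L = 33.1 / 1200 = 0.02758.
Darcy's law: Q = K · A · i = 0.1063 × 7343 × 0.02758 = 21.52 m³/day.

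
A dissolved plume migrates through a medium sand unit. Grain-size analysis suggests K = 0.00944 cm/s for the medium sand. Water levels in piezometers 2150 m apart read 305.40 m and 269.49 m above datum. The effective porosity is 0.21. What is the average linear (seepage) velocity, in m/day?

0.649

Convert K: 0.00944 cm/s × 864 = 8.156 m/day.
Hydraulic gradient i = (305.40 − 269.49) / 2150 = 35.91 / 2150 = 0.01670.
Darcy flux q = K · i = 8.156 × 0.01670 = 0.1362 m/day.
Seepage velocity v = q / n_e = 0.1362 / 0.21 = 0.6487 m/day.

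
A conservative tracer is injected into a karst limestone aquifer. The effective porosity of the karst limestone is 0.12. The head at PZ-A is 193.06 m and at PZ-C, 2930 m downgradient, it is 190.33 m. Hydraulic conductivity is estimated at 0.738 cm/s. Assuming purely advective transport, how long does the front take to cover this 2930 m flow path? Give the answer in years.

1.62

Convert K: 0.738 cm/s × 864 = 637.6 m/day.
Hydraulic gradient i = (193.06 − 190.33) / 2930 = 2.73 / 2930 = 0.0009317.
Darcy flux q = K · i = 637.6 × 0.0009317 = 0.5941 m/day.
Seepage velocity v = q / n_e = 0.5941 / 0.12 = 4.951 m/day.
Travel time t = L / v = 2930 / 4.951 = 591.8 days = 1.620 years.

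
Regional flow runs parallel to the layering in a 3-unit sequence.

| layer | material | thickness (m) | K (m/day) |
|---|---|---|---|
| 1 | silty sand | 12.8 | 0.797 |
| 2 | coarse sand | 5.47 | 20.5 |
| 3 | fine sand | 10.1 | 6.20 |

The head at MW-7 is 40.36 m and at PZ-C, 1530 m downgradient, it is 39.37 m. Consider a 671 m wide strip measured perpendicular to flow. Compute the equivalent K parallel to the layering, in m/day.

Flow is parallel to layering, so each bed carries its own Darcy discharge and the transmissivities add.
Σ(K_i·b_i) = 0.797×12.8 + 20.5×5.47 + 6.20×10.1 = 185.0 m²/day.
Total thickness b = 28.37 m, so K_eq = Σ(K_i·b_i)/b = 6.519 m/day.

6.52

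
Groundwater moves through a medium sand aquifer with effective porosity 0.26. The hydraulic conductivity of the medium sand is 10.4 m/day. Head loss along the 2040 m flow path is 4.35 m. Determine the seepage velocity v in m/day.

Hydraulic gradient i = Δh / L = 4.35 / 2040 = 0.002132.
Darcy flux q = K · i = 10.40 × 0.002132 = 0.02218 m/day.
Seepage velocity v = q / n_e = 0.02218 / 0.26 = 0.08529 m/day.

0.0853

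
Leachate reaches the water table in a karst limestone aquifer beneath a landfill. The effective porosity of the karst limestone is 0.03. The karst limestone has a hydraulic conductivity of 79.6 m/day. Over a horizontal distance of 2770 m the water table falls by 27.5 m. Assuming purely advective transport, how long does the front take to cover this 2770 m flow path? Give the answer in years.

Hydraulic gradient i = Δh / L = 27.5 / 2770 = 0.009928.
Darcy flux q = K · i = 79.60 × 0.009928 = 0.7903 m/day.
Seepage velocity v = q / n_e = 0.7903 / 0.03 = 26.34 m/day.
Travel time t = L / v = 2770 / 26.34 = 105.2 days = 0.2879 years.

0.288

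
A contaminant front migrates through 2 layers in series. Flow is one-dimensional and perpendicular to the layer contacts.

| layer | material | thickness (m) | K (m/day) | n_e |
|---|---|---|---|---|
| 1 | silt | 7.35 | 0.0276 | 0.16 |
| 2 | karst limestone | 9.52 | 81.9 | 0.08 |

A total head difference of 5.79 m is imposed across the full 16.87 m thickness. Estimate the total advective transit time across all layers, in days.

89.2

With flow normal to the layers, continuity requires the same specific discharge q through every layer.
Σ(b_i/K_i) = 7.35/0.0276 + 9.52/81.9 = 266.4 d.
q = Δh / Σ(b_i/K_i) = 5.79 / 266.4 = 0.02173 m/day.
In each layer the seepage velocity is v_i = q/n_i, so the layer transit time is t_i = b_i·n_i / q:
  layer 1 (silt): t_1 = 7.35 × 0.16 / 0.02173 = 54.11 d
  layer 2 (karst limestone): t_2 = 9.52 × 0.08 / 0.02173 = 35.04 d
Total t = Σ t_i = 89.16 days.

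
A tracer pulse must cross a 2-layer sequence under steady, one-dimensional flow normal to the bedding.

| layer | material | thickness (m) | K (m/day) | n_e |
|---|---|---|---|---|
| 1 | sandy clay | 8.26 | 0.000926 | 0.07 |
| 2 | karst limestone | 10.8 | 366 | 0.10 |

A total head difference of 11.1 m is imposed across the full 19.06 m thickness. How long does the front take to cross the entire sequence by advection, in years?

3.65

With flow normal to the layers, continuity requires the same specific discharge q through every layer.
Σ(b_i/K_i) = 8.26/0.000926 + 10.8/366 = 8920 d.
q = Δh / Σ(b_i/K_i) = 11.1 / 8920 = 0.001244 m/day.
In each layer the seepage velocity is v_i = q/n_i, so the layer transit time is t_i = b_i·n_i / q:
  layer 1 (sandy clay): t_1 = 8.26 × 0.07 / 0.001244 = 464.6 d
  layer 2 (karst limestone): t_2 = 10.8 × 0.10 / 0.001244 = 867.9 d
Total t = Σ t_i = 1333 days = 3.648 years.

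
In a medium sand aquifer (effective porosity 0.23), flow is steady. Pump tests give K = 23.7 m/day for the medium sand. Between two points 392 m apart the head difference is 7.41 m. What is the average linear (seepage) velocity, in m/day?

Hydraulic gradient i = Δh / L = 7.41 / 392 = 0.01890.
Darcy flux q = K · i = 23.70 × 0.01890 = 0.4480 m/day.
Seepage velocity v = q / n_e = 0.4480 / 0.23 = 1.948 m/day.

1.95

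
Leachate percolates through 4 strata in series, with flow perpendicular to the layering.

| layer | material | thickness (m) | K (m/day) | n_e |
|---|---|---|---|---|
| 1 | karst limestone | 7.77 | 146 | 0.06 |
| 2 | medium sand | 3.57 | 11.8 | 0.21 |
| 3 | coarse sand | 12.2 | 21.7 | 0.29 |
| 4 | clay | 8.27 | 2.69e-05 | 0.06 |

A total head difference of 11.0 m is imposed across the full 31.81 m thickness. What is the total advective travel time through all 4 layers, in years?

With flow normal to the layers, continuity requires the same specific discharge q through every layer.
Σ(b_i/K_i) = 7.77/146 + 3.57/11.8 + 12.2/21.7 + 8.27/2.69e-05 = 3.074e+05 d.
q = Δh / Σ(b_i/K_i) = 11.0 / 3.074e+05 = 3.578e-05 m/day.
In each layer the seepage velocity is v_i = q/n_i, so the layer transit time is t_i = b_i·n_i / q:
  layer 1 (karst limestone): t_1 = 7.77 × 0.06 / 3.578e-05 = 13030 d
  layer 2 (medium sand): t_2 = 3.57 × 0.21 / 3.578e-05 = 20953 d
  layer 3 (coarse sand): t_3 = 12.2 × 0.29 / 3.578e-05 = 98883 d
  layer 4 (clay): t_4 = 8.27 × 0.06 / 3.578e-05 = 13868 d
Total t = Σ t_i = 1.467e+05 days = 401.7 years.

402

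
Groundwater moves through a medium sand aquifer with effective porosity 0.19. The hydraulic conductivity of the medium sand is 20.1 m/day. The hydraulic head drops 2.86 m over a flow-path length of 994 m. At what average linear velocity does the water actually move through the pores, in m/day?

0.304

Hydraulic gradient i = Δh / L = 2.86 / 994 = 0.002877.
Darcy flux q = K · i = 20.10 × 0.002877 = 0.05783 m/day.
Seepage velocity v = q / n_e = 0.05783 / 0.19 = 0.3044 m/day.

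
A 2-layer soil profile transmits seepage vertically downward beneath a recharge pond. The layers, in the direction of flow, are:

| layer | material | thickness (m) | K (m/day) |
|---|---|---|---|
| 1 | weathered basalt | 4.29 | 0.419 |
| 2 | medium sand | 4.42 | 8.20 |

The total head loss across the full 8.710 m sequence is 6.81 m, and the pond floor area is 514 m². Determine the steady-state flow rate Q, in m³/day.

325

Flow is perpendicular to layering, so the layers act in series and the equivalent K is the thickness-weighted harmonic mean.
Total thickness L = 4.29 + 4.42 = 8.710 m.
Σ(b_i/K_i) = 4.29/0.419 + 4.42/8.20 = 10.78 d.
K_eq = L / Σ(b_i/K_i) = 8.710 / 10.78 = 0.8082 m/day.
Q = K_eq · A · (Δh/L) = 0.8082 × 514 × (6.81/8.710) = 324.8 m³/day.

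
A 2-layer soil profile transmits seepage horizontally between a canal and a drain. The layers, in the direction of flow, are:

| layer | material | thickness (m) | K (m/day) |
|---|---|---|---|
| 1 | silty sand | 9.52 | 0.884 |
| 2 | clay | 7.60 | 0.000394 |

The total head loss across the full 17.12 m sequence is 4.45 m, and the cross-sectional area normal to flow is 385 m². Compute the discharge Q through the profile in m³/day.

0.0888

Flow is perpendicular to layering, so the layers act in series and the equivalent K is the thickness-weighted harmonic mean.
Total thickness L = 9.52 + 7.60 = 17.12 m.
Σ(b_i/K_i) = 9.52/0.884 + 7.60/0.000394 = 19300 d.
K_eq = L / Σ(b_i/K_i) = 17.12 / 19300 = 0.0008870 m/day.
Q = K_eq · A · (Δh/L) = 0.0008870 × 385 × (4.45/17.12) = 0.08877 m³/day.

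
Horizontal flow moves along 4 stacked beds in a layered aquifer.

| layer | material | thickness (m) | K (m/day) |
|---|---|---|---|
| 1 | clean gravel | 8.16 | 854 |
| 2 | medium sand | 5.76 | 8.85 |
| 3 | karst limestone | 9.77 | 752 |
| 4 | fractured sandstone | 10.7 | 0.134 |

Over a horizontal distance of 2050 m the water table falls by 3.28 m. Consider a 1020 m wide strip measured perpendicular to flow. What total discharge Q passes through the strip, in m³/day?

23400

Flow is parallel to layering, so each bed carries its own Darcy discharge and the transmissivities add.
Σ(K_i·b_i) = 854×8.16 + 8.85×5.76 + 752×9.77 + 0.134×10.7 = 14368 m²/day.
Hydraulic gradient i = Δh / L = 3.28 / 2050 = 0.001600.
Q = Σ(K_i·b_i) · W · i = 14368 × 1020 × 0.001600 = 23449 m³/day.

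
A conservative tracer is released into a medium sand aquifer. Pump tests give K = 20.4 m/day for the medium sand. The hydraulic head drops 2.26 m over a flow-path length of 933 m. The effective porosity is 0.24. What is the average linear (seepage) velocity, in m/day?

0.206

Hydraulic gradient i = Δh / L = 2.26 / 933 = 0.002422.
Darcy flux q = K · i = 20.40 × 0.002422 = 0.04941 m/day.
Seepage velocity v = q / n_e = 0.04941 / 0.24 = 0.2059 m/day.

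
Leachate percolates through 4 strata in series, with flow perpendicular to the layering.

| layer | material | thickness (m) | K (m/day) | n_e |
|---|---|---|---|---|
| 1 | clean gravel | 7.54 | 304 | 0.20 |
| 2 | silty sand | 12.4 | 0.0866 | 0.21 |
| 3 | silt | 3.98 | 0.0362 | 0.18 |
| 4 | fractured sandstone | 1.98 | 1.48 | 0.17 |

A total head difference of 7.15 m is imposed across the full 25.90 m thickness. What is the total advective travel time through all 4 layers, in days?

With flow normal to the layers, continuity requires the same specific discharge q through every layer.
Σ(b_i/K_i) = 7.54/304 + 12.4/0.0866 + 3.98/0.0362 + 1.98/1.48 = 254.5 d.
q = Δh / Σ(b_i/K_i) = 7.15 / 254.5 = 0.02809 m/day.
In each layer the seepage velocity is v_i = q/n_i, so the layer transit time is t_i = b_i·n_i / q:
  layer 1 (clean gravel): t_1 = 7.54 × 0.20 / 0.02809 = 53.68 d
  layer 2 (silty sand): t_2 = 12.4 × 0.21 / 0.02809 = 92.69 d
  layer 3 (silt): t_3 = 3.98 × 0.18 / 0.02809 = 25.50 d
  layer 4 (fractured sandstone): t_4 = 1.98 × 0.17 / 0.02809 = 11.98 d
Total t = Σ t_i = 183.8 days.

184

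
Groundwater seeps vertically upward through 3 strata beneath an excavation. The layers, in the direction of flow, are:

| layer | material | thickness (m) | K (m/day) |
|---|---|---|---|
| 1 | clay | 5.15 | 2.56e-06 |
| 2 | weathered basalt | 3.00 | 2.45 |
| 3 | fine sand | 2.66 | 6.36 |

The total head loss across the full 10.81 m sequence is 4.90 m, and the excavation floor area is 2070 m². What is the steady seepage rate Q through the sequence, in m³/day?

0.00504

Flow is perpendicular to layering, so the layers act in series and the equivalent K is the thickness-weighted harmonic mean.
Total thickness L = 5.15 + 3.00 + 2.66 = 10.81 m.
Σ(b_i/K_i) = 5.15/2.56e-06 + 3.00/2.45 + 2.66/6.36 = 2.012e+06 d.
K_eq = L / Σ(b_i/K_i) = 10.81 / 2.012e+06 = 5.374e-06 m/day.
Q = K_eq · A · (Δh/L) = 5.374e-06 × 2070 × (4.90/10.81) = 0.005042 m³/day.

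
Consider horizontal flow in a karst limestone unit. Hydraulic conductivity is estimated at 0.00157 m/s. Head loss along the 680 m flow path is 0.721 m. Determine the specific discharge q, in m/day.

0.144

Convert K: 0.00157 m/s × 86400 = 135.6 m/day.
Hydraulic gradient i = Δh / L = 0.721 / 680 = 0.001060.
Specific discharge q = K · i = 135.6 × 0.001060 = 0.1438 m/day.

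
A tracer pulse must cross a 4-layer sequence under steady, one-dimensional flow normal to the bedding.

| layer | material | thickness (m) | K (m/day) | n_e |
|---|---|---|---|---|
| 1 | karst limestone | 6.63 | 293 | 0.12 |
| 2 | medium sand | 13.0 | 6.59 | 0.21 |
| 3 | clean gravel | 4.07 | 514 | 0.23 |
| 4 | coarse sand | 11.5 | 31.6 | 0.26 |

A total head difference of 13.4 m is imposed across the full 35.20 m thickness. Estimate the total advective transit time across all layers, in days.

With flow normal to the layers, continuity requires the same specific discharge q through every layer.
Σ(b_i/K_i) = 6.63/293 + 13.0/6.59 + 4.07/514 + 11.5/31.6 = 2.367 d.
q = Δh / Σ(b_i/K_i) = 13.4 / 2.367 = 5.661 m/day.
In each layer the seepage velocity is v_i = q/n_i, so the layer transit time is t_i = b_i·n_i / q:
  layer 1 (karst limestone): t_1 = 6.63 × 0.12 / 5.661 = 0.1405 d
  layer 2 (medium sand): t_2 = 13.0 × 0.21 / 5.661 = 0.4823 d
  layer 3 (clean gravel): t_3 = 4.07 × 0.23 / 5.661 = 0.1654 d
  layer 4 (coarse sand): t_4 = 11.5 × 0.26 / 5.661 = 0.5282 d
Total t = Σ t_i = 1.316 days.

1.32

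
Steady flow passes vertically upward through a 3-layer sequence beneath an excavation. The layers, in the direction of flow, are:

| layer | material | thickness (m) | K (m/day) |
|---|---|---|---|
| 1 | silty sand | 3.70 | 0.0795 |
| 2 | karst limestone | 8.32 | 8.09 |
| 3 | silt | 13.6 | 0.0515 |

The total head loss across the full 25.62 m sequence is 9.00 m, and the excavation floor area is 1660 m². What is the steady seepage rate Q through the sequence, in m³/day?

Flow is perpendicular to layering, so the layers act in series and the equivalent K is the thickness-weighted harmonic mean.
Total thickness L = 3.70 + 8.32 + 13.6 = 25.62 m.
Σ(b_i/K_i) = 3.70/0.0795 + 8.32/8.09 + 13.6/0.0515 = 311.6 d.
K_eq = L / Σ(b_i/K_i) = 25.62 / 311.6 = 0.08221 m/day.
Q = K_eq · A · (Δh/L) = 0.08221 × 1660 × (9.00/25.62) = 47.94 m³/day.

47.9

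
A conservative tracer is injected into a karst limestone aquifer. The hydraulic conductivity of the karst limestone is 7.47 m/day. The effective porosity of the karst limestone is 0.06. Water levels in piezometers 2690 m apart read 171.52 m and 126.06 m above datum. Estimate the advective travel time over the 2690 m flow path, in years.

Hydraulic gradient i = (171.52 − 126.06) / 2690 = 45.46 / 2690 = 0.01690.
Darcy flux q = K · i = 7.470 × 0.01690 = 0.1262 m/day.
Seepage velocity v = q / n_e = 0.1262 / 0.06 = 2.104 m/day.
Travel time t = L / v = 2690 / 2.104 = 1279 days = 3.500 years.

3.50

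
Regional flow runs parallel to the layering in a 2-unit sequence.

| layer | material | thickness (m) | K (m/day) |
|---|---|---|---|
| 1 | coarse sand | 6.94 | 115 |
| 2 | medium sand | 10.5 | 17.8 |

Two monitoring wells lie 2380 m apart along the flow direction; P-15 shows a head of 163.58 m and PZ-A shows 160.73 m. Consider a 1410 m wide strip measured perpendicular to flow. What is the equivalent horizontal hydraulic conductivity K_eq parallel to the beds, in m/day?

Flow is parallel to layering, so each bed carries its own Darcy discharge and the transmissivities add.
Σ(K_i·b_i) = 115×6.94 + 17.8×10.5 = 985.0 m²/day.
Total thickness b = 17.44 m, so K_eq = Σ(K_i·b_i)/b = 56.48 m/day.

56.5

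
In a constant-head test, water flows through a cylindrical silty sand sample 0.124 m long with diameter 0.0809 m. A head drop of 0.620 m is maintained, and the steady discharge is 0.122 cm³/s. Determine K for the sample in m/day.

Cross-sectional area A = π·(d/2)² = π × (0.0809/2)² = 0.005140 m².
Convert discharge: 0.122 cm³/s = 1.220e-07 m³/s.
Darcy's law rearranged: K = Q·L / (A·Δh) = 1.220e-07 × 0.124 / (0.005140 × 0.620) = 4.747e-06 m/s = 0.4101 m/day.

0.410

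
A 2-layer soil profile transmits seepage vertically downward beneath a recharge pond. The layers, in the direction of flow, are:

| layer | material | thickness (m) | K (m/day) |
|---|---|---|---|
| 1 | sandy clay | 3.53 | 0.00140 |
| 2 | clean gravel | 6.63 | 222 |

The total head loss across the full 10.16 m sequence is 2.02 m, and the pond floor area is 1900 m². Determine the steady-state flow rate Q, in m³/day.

Flow is perpendicular to layering, so the layers act in series and the equivalent K is the thickness-weighted harmonic mean.
Total thickness L = 3.53 + 6.63 = 10.16 m.
Σ(b_i/K_i) = 3.53/0.00140 + 6.63/222 = 2521 d.
K_eq = L / Σ(b_i/K_i) = 10.16 / 2521 = 0.004029 m/day.
Q = K_eq · A · (Δh/L) = 0.004029 × 1900 × (2.02/10.16) = 1.522 m³/day.

1.52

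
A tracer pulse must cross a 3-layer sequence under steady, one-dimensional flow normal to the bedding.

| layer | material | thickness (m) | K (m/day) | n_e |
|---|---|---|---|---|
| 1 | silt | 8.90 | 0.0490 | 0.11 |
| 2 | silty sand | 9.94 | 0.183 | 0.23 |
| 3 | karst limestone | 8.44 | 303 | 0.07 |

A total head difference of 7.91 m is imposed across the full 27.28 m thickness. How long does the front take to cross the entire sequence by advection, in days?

With flow normal to the layers, continuity requires the same specific discharge q through every layer.
Σ(b_i/K_i) = 8.90/0.0490 + 9.94/0.183 + 8.44/303 = 236.0 d.
q = Δh / Σ(b_i/K_i) = 7.91 / 236.0 = 0.03352 m/day.
In each layer the seepage velocity is v_i = q/n_i, so the layer transit time is t_i = b_i·n_i / q:
  layer 1 (silt): t_1 = 8.90 × 0.11 / 0.03352 = 29.21 d
  layer 2 (silty sand): t_2 = 9.94 × 0.23 / 0.03352 = 68.20 d
  layer 3 (karst limestone): t_3 = 8.44 × 0.07 / 0.03352 = 17.63 d
Total t = Σ t_i = 115.0 days.

115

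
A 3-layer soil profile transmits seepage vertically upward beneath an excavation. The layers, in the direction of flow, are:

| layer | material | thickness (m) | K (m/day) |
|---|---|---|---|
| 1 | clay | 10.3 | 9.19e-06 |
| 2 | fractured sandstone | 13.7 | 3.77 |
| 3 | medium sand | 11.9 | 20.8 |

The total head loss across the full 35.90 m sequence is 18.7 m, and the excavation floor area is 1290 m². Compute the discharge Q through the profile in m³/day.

Flow is perpendicular to layering, so the layers act in series and the equivalent K is the thickness-weighted harmonic mean.
Total thickness L = 10.3 + 13.7 + 11.9 = 35.90 m.
Σ(b_i/K_i) = 10.3/9.19e-06 + 13.7/3.77 + 11.9/20.8 = 1.121e+06 d.
K_eq = L / Σ(b_i/K_i) = 35.90 / 1.121e+06 = 3.203e-05 m/day.
Q = K_eq · A · (Δh/L) = 3.203e-05 × 1290 × (18.7/35.90) = 0.02152 m³/day.

0.0215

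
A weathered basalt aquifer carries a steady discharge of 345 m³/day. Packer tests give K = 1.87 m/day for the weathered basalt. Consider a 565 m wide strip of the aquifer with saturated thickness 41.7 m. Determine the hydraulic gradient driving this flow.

0.00783

Cross-sectional area A = 565 × 41.7 = 23560 m².
From Q = K·A·i, i = Q / (K·A) = 345 / (1.870 × 23560) = 0.007831.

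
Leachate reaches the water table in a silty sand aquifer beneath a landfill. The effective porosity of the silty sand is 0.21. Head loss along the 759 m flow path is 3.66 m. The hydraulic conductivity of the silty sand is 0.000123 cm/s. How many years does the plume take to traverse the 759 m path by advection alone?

Convert K: 0.000123 cm/s × 864 = 0.1063 m/day.
Hydraulic gradient i = Δh / L = 3.66 / 759 = 0.004822.
Darcy flux q = K · i = 0.1063 × 0.004822 = 0.0005125 m/day.
Seepage velocity v = q / n_e = 0.0005125 / 0.21 = 0.002440 m/day.
Travel time t = L / v = 759 / 0.002440 = 3.110e+05 days = 851.6 years.

852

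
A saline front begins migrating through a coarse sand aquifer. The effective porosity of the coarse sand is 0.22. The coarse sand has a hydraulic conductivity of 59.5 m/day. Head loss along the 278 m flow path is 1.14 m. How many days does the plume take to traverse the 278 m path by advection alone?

251

Hydraulic gradient i = Δh / L = 1.14 / 278 = 0.004101.
Darcy flux q = K · i = 59.50 × 0.004101 = 0.2440 m/day.
Seepage velocity v = q / n_e = 0.2440 / 0.22 = 1.109 m/day.
Travel time t = L / v = 278 / 1.109 = 250.7 days.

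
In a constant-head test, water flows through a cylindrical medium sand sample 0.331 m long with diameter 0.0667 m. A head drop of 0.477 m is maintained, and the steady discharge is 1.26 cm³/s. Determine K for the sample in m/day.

Cross-sectional area A = π·(d/2)² = π × (0.0667/2)² = 0.003494 m².
Convert discharge: 1.26 cm³/s = 1.260e-06 m³/s.
Darcy's law rearranged: K = Q·L / (A·Δh) = 1.260e-06 × 0.331 / (0.003494 × 0.477) = 0.0002502 m/s = 21.62 m/day.

21.6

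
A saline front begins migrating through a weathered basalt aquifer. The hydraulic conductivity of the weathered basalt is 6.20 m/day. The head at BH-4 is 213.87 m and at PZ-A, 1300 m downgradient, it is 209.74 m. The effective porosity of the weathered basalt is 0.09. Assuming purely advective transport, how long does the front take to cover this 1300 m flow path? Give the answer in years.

16.3

Hydraulic gradient i = (213.87 − 209.74) / 1300 = 4.13 / 1300 = 0.003177.
Darcy flux q = K · i = 6.200 × 0.003177 = 0.01970 m/day.
Seepage velocity v = q / n_e = 0.01970 / 0.09 = 0.2189 m/day.
Travel time t = L / v = 1300 / 0.2189 = 5940 days = 16.26 years.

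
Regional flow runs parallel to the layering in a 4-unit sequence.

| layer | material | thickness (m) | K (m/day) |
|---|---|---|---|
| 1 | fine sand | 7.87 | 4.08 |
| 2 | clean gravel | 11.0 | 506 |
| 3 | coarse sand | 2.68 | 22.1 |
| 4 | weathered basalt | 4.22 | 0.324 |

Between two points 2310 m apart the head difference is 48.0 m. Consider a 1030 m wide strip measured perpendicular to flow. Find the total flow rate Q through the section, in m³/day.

Flow is parallel to layering, so each bed carries its own Darcy discharge and the transmissivities add.
Σ(K_i·b_i) = 4.08×7.87 + 506×11.0 + 22.1×2.68 + 0.324×4.22 = 5659 m²/day.
Hydraulic gradient i = Δh / L = 48.0 / 2310 = 0.02078.
Q = Σ(K_i·b_i) · W · i = 5659 × 1030 × 0.02078 = 1.211e+05 m³/day.

121000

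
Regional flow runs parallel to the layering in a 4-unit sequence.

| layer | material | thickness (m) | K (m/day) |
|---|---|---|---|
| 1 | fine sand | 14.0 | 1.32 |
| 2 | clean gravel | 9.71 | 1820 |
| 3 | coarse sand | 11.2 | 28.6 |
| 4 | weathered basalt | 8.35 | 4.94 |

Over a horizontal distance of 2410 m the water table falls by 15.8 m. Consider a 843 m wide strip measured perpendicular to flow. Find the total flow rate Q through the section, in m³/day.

99800

Flow is parallel to layering, so each bed carries its own Darcy discharge and the transmissivities add.
Σ(K_i·b_i) = 1.32×14.0 + 1820×9.71 + 28.6×11.2 + 4.94×8.35 = 18052 m²/day.
Hydraulic gradient i = Δh / L = 15.8 / 2410 = 0.006556.
Q = Σ(K_i·b_i) · W · i = 18052 × 843 × 0.006556 = 99770 m³/day.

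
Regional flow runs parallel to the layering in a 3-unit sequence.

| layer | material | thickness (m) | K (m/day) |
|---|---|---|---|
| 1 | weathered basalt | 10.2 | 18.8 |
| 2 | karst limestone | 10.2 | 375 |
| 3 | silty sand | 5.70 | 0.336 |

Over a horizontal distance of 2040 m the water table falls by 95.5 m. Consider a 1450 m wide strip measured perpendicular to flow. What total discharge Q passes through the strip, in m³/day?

Flow is parallel to layering, so each bed carries its own Darcy discharge and the transmissivities add.
Σ(K_i·b_i) = 18.8×10.2 + 375×10.2 + 0.336×5.70 = 4019 m²/day.
Hydraulic gradient i = Δh / L = 95.5 / 2040 = 0.04681.
Q = Σ(K_i·b_i) · W · i = 4019 × 1450 × 0.04681 = 2.728e+05 m³/day.

273000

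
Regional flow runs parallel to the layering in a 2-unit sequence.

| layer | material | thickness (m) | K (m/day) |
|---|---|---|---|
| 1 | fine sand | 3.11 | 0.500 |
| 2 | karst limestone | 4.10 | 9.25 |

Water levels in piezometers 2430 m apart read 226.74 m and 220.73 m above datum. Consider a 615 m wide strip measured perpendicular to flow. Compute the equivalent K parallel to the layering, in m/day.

Flow is parallel to layering, so each bed carries its own Darcy discharge and the transmissivities add.
Σ(K_i·b_i) = 0.500×3.11 + 9.25×4.10 = 39.48 m²/day.
Total thickness b = 7.210 m, so K_eq = Σ(K_i·b_i)/b = 5.476 m/day.

5.48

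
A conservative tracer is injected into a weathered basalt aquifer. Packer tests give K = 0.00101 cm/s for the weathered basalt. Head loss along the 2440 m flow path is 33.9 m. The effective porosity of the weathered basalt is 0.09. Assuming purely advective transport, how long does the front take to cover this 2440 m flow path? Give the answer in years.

49.6

Convert K: 0.00101 cm/s × 864 = 0.8726 m/day.
Hydraulic gradient i = Δh / L = 33.9 / 2440 = 0.01389.
Darcy flux q = K · i = 0.8726 × 0.01389 = 0.01212 m/day.
Seepage velocity v = q / n_e = 0.01212 / 0.09 = 0.1347 m/day.
Travel time t = L / v = 2440 / 0.1347 = 18113 days = 49.59 years.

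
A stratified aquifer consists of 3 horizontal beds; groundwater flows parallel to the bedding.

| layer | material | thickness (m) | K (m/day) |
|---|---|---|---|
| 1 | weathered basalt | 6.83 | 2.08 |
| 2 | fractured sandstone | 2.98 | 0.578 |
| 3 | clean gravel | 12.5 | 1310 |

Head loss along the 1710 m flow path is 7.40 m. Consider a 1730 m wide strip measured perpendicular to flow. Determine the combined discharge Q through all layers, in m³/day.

123000

Flow is parallel to layering, so each bed carries its own Darcy discharge and the transmissivities add.
Σ(K_i·b_i) = 2.08×6.83 + 0.578×2.98 + 1310×12.5 = 16391 m²/day.
Hydraulic gradient i = Δh / L = 7.40 / 1710 = 0.004327.
Q = Σ(K_i·b_i) · W · i = 16391 × 1730 × 0.004327 = 1.227e+05 m³/day.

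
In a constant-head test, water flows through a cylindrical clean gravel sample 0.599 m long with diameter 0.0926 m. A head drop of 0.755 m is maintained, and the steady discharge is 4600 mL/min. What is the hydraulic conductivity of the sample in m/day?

Cross-sectional area A = π·(d/2)² = π × (0.0926/2)² = 0.006735 m².
Convert discharge: 4600 mL/min = 7.667e-05 m³/s.
Darcy's law rearranged: K = Q·L / (A·Δh) = 7.667e-05 × 0.599 / (0.006735 × 0.755) = 0.009032 m/s = 780.3 m/day.

780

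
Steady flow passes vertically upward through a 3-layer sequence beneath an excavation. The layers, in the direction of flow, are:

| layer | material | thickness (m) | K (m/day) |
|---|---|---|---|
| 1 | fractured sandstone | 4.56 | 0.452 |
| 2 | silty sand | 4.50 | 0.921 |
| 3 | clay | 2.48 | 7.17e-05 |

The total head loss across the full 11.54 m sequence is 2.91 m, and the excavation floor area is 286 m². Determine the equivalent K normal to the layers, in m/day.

Flow is perpendicular to layering, so the layers act in series and the equivalent K is the thickness-weighted harmonic mean.
Total thickness L = 4.56 + 4.50 + 2.48 = 11.54 m.
Σ(b_i/K_i) = 4.56/0.452 + 4.50/0.921 + 2.48/7.17e-05 = 34604 d.
K_eq = L / Σ(b_i/K_i) = 11.54 / 34604 = 0.0003335 m/day.

0.000333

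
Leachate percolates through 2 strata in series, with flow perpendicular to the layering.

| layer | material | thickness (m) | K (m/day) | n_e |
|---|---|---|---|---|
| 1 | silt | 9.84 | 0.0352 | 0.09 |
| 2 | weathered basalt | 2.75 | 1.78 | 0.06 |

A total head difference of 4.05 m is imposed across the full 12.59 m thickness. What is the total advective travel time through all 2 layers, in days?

With flow normal to the layers, continuity requires the same specific discharge q through every layer.
Σ(b_i/K_i) = 9.84/0.0352 + 2.75/1.78 = 281.1 d.
q = Δh / Σ(b_i/K_i) = 4.05 / 281.1 = 0.01441 m/day.
In each layer the seepage velocity is v_i = q/n_i, so the layer transit time is t_i = b_i·n_i / q:
  layer 1 (silt): t_1 = 9.84 × 0.09 / 0.01441 = 61.47 d
  layer 2 (weathered basalt): t_2 = 2.75 × 0.06 / 0.01441 = 11.45 d
Total t = Σ t_i = 72.92 days.

72.9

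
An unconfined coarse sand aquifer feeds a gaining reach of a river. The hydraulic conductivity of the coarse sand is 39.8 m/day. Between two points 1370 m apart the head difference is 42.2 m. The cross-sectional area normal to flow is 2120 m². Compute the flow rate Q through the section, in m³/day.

Hydraulic gradient i = Δh / L = 42.2 / 1370 = 0.03080.
Darcy's law: Q = K · A · i = 39.80 × 2120 × 0.03080 = 2599 m³/day.

2600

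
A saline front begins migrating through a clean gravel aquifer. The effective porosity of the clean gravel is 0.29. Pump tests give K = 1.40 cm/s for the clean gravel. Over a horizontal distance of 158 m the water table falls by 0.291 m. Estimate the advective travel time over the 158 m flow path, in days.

20.6

Convert K: 1.40 cm/s × 864 = 1210 m/day.
Hydraulic gradient i = Δh / L = 0.291 / 158 = 0.001842.
Darcy flux q = K · i = 1210 × 0.001842 = 2.228 m/day.
Seepage velocity v = q / n_e = 2.228 / 0.29 = 7.682 m/day.
Travel time t = L / v = 158 / 7.682 = 20.57 days.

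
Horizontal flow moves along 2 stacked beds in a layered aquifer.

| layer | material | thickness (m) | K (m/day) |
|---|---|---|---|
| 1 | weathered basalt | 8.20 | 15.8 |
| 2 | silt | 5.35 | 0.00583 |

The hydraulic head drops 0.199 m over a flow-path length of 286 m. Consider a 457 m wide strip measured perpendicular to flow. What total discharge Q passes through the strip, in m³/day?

41.2

Flow is parallel to layering, so each bed carries its own Darcy discharge and the transmissivities add.
Σ(K_i·b_i) = 15.8×8.20 + 0.00583×5.35 = 129.6 m²/day.
Hydraulic gradient i = Δh / L = 0.199 / 286 = 0.0006958.
Q = Σ(K_i·b_i) · W · i = 129.6 × 457 × 0.0006958 = 41.21 m³/day.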